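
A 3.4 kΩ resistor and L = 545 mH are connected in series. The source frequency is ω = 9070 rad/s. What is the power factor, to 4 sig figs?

0.5667

X_L = ωL = 4943 Ω
Z = 3400 + j4943 Ω
|Z| = √(3400² + 4943²) = 6000 Ω
∠Z = arctan(4943/3400) = 55.48°
cos φ = cos(55.48°) = 0.5667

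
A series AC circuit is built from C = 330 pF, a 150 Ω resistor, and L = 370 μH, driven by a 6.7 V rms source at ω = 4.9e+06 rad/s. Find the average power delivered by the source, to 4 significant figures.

4.645 mW

X_L = ωL = 1813 Ω
X_C = 1/(ωC) = 618.4 Ω
Net reactance X = X_L − X_C = 1195 Ω
Z = 150.0 + j1195 Ω
|Z| = √(150.0² + 1195²) = 1204 Ω
∠Z = arctan(1195/150.0) = 82.84°
I = V/|Z| = 5.565 mA
P = VI cos φ = 6.7 × 0.005565 × cos(82.84°) = 4.645 mW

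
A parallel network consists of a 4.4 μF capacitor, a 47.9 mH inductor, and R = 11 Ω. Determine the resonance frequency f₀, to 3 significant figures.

347 Hz

ω₀ = 1/√(LC) = 1/√(0.0479 × 4.4e-06) = 2178 rad/s
f₀ = ω₀/(2π) = 347 Hz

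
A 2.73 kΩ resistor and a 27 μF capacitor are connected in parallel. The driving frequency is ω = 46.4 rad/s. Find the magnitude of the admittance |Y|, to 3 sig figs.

1.31 mS

X_C = 1/(ωC) = 798 Ω
Parallel: admittances add. Y = 1/R + jωC
Y = (0.000366 + j0.00125) S
|Y| = 0.00131 S → |Z| = 1/|Y| = 766 Ω, ∠Z = −∠Y = -73.7°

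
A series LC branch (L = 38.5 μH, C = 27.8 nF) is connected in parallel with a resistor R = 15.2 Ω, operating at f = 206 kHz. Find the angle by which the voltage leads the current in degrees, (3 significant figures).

34.6°

ω = 2πf = 1.294e+06 rad/s
X_L = ωL = 49.8 Ω
X_C = 1/(ωC) = 27.8 Ω
Branch 1: Z₁ = R = 15.2 Ω
Branch 2 (series LC): Z₂ = j(X_L − X_C) = j22.0 Ω
Parallel: Z = Z₁Z₂/(Z₁+Z₂), |Z| = 12.5 Ω, ∠Z = 34.6°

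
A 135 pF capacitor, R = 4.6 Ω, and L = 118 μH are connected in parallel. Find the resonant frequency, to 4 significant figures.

1.261 MHz

ω₀ = 1/√(LC) = 1/√(0.000118 × 1.35e-10) = 7.923e+06 rad/s
f₀ = ω₀/(2π) = 1.261 MHz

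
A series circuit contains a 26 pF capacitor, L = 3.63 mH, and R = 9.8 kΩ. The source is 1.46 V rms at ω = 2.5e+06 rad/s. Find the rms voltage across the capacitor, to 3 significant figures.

1.93 V

X_L = ωL = 9080 Ω
X_C = 1/(ωC) = 15400 Ω
Net reactance X = X_L − X_C = -6310 Ω
Z = 9800 − j6310 Ω
|Z| = √(9800² + 6310²) = 11700 Ω
I = V/|Z| = 125 μA
V_C = I·|Z_C| = 0.000125 × 15400 = 1.93 V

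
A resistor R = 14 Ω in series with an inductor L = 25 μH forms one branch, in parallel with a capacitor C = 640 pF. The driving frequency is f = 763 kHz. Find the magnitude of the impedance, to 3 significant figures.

ω = 2πf = 4.794e+06 rad/s
X_L = ωL = 120 Ω
X_C = 1/(ωC) = 326 Ω
Branch 1 (R+jX_L): Z₁ = 14.0 + j120 Ω, |Z₁| = 121 Ω
Branch 2 (−jX_C): Z₂ = −j326 Ω
Parallel: Z = Z₁Z₂/(Z₁+Z₂), |Z| = 190 Ω, ∠Z = 79.5°

190 Ω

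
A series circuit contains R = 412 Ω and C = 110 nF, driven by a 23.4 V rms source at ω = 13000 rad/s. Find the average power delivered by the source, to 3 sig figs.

342 mW

X_C = 1/(ωC) = 699 Ω
Z = 412 − j699 Ω
|Z| = √(412² + 699²) = 812 Ω
∠Z = arctan(-699/412) = -59.5°
I = V/|Z| = 28.8 mA
P = VI cos φ = 23.4 × 0.0288 × cos(-59.5°) = 342 mW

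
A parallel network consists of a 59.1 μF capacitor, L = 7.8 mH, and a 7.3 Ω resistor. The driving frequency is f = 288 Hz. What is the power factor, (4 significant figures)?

0.9670

ω = 2πf = 1810 rad/s
X_L = ωL = 14.11 Ω
X_C = 1/(ωC) = 9.351 Ω
Parallel: admittances add. Y = 1/R + 1/(jωL) + jωC
Y = (0.1370 + j0.03610) S
|Y| = 0.1417 S → |Z| = 1/|Y| = 7.059 Ω, ∠Z = −∠Y = -14.76°
cos φ = cos(-14.76°) = 0.9670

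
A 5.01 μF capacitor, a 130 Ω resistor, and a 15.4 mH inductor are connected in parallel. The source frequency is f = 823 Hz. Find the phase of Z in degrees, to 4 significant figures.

ω = 2πf = 5171 rad/s
X_L = ωL = 79.63 Ω
X_C = 1/(ωC) = 38.60 Ω
Parallel: admittances add. Y = 1/R + 1/(jωL) + jωC
Y = (0.007692 + j0.01335) S
|Y| = 0.01541 S → |Z| = 1/|Y| = 64.90 Ω, ∠Z = −∠Y = -60.05°

-60.05°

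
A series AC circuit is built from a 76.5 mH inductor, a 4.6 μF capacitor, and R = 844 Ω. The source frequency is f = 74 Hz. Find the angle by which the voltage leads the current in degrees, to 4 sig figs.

ω = 2πf = 465.0 rad/s
X_L = ωL = 35.57 Ω
X_C = 1/(ωC) = 467.6 Ω
Net reactance X = X_L − X_C = -432.0 Ω
Z = 844.0 − j432.0 Ω
|Z| = √(844.0² + 432.0²) = 948.1 Ω
∠Z = arctan(-432.0/844.0) = -27.10°

-27.10°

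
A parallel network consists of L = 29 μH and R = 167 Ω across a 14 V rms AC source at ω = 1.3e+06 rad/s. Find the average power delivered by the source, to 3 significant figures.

1.17 W

X_L = ωL = 37.7 Ω
Parallel: admittances add. Y = 1/R + 1/(jωL)
Y = (0.00599 − j0.0265) S
|Y| = 0.0272 S → |Z| = 1/|Y| = 36.8 Ω, ∠Z = −∠Y = 77.3°
I = V/|Z| = 381 mA
P = VI cos φ = 14 × 0.381 × cos(77.3°) = 1.17 W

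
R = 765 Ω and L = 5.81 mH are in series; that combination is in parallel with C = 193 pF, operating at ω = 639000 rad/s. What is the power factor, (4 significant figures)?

X_L = ωL = 3713 Ω
X_C = 1/(ωC) = 8109 Ω
Branch 1 (R+jX_L): Z₁ = 765.0 + j3713 Ω, |Z₁| = 3791 Ω
Branch 2 (−jX_C): Z₂ = −j8109 Ω
Parallel: Z = Z₁Z₂/(Z₁+Z₂), |Z| = 6888 Ω, ∠Z = 68.48°
cos φ = cos(68.48°) = 0.3667

0.3667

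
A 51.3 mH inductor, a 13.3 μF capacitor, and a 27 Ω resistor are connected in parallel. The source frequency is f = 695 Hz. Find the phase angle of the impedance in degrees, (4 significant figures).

ω = 2πf = 4367 rad/s
X_L = ωL = 224.0 Ω
X_C = 1/(ωC) = 17.22 Ω
Parallel: admittances add. Y = 1/R + 1/(jωL) + jωC
Y = (0.03704 + j0.05361) S
|Y| = 0.06516 S → |Z| = 1/|Y| = 15.35 Ω, ∠Z = −∠Y = -55.36°

-55.36°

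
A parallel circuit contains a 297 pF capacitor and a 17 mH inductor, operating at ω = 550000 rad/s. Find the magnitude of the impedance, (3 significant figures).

17700 Ω

X_L = ωL = 9350 Ω
X_C = 1/(ωC) = 6120 Ω
Parallel: admittances add. Y = 1/(jωL) + jωC
Y = (0 + j5.64e-05) S
|Y| = 5.64e-05 S → |Z| = 1/|Y| = 17700 Ω, ∠Z = −∠Y = -90.0°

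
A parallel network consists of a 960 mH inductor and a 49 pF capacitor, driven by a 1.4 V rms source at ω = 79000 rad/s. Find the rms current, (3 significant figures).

X_L = ωL = 75800 Ω
X_C = 1/(ωC) = 258000 Ω
Parallel: admittances add. Y = 1/(jωL) + jωC
Y = (0 − j9.31e-06) S
|Y| = 9.31e-06 S → |Z| = 1/|Y| = 107000 Ω, ∠Z = −∠Y = 90.0°
I = V/|Z| = 1.4/107000 = 13.0 μA

13.0 μA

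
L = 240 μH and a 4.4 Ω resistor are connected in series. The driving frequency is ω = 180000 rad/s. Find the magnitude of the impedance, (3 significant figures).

X_L = ωL = 43.2 Ω
Z = 4.40 + j43.2 Ω
|Z| = √(4.40² + 43.2²) = 43.4 Ω

43.4 Ω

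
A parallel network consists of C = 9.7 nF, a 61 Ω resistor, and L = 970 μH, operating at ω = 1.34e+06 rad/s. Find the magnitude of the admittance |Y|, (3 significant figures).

20.5 mS

X_L = ωL = 1300 Ω
X_C = 1/(ωC) = 76.9 Ω
Parallel: admittances add. Y = 1/R + 1/(jωL) + jωC
Y = (0.0164 + j0.0122) S
|Y| = 0.0205 S → |Z| = 1/|Y| = 48.9 Ω, ∠Z = −∠Y = -36.7°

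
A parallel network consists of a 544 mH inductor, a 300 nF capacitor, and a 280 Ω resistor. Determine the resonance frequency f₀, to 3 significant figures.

394 Hz

ω₀ = 1/√(LC) = 1/√(0.544 × 3e-07) = 2475 rad/s
f₀ = ω₀/(2π) = 394 Hz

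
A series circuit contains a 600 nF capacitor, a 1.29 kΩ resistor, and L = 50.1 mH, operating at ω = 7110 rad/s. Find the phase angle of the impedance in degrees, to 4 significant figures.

5.394°

X_L = ωL = 356.2 Ω
X_C = 1/(ωC) = 234.4 Ω
Net reactance X = X_L − X_C = 121.8 Ω
Z = 1290 + j121.8 Ω
|Z| = √(1290² + 121.8²) = 1296 Ω
∠Z = arctan(121.8/1290) = 5.394°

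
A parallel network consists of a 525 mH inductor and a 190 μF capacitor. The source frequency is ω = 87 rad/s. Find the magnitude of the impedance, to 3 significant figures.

186 Ω

X_L = ωL = 45.7 Ω
X_C = 1/(ωC) = 60.5 Ω
Parallel: admittances add. Y = 1/(jωL) + jωC
Y = (0 − j0.00536) S
|Y| = 0.00536 S → |Z| = 1/|Y| = 186 Ω, ∠Z = −∠Y = 90.0°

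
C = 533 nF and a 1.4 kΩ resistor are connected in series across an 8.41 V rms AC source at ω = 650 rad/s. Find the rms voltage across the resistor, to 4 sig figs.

3.670 V

X_C = 1/(ωC) = 2886 Ω
Z = 1400 − j2886 Ω
|Z| = √(1400² + 2886²) = 3208 Ω
I = V/|Z| = 2.622 mA
V_R = I·|Z_R| = 0.002622 × 1400 = 3.670 V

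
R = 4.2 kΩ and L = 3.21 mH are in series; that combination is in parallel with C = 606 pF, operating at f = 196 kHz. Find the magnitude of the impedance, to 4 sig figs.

ω = 2πf = 1.232e+06 rad/s
X_L = ωL = 3953 Ω
X_C = 1/(ωC) = 1340 Ω
Branch 1 (R+jX_L): Z₁ = 4200 + j3953 Ω, |Z₁| = 5768 Ω
Branch 2 (−jX_C): Z₂ = −j1340 Ω
Parallel: Z = Z₁Z₂/(Z₁+Z₂), |Z| = 1562 Ω, ∠Z = -78.62°

1562 Ω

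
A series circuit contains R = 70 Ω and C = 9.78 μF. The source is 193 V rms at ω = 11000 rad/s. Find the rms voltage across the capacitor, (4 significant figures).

X_C = 1/(ωC) = 9.295 Ω
Z = 70.00 − j9.295 Ω
|Z| = √(70.00² + 9.295²) = 70.61 Ω
I = V/|Z| = 2.733 A
V_C = I·|Z_C| = 2.733 × 9.295 = 25.41 V

25.41 V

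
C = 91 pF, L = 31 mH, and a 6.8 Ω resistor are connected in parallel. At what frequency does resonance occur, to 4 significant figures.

94.76 kHz

ω₀ = 1/√(LC) = 1/√(0.031 × 9.1e-11) = 595400 rad/s
f₀ = ω₀/(2π) = 94.76 kHz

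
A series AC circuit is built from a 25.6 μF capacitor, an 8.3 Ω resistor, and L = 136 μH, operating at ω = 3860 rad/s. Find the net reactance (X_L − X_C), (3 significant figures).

-9.59 Ω

X_L = ωL = 0.525 Ω
X_C = 1/(ωC) = 10.1 Ω
X = 0.525 − 10.1 = -9.59 Ω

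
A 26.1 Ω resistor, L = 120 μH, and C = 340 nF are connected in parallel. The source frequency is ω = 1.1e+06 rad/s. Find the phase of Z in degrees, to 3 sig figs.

-84.0°

X_L = ωL = 132 Ω
X_C = 1/(ωC) = 2.67 Ω
Parallel: admittances add. Y = 1/R + 1/(jωL) + jωC
Y = (0.0383 + j0.366) S
|Y| = 0.368 S → |Z| = 1/|Y| = 2.71 Ω, ∠Z = −∠Y = -84.0°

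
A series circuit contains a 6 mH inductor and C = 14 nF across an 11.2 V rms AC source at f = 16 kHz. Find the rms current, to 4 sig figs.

104.4 mA

ω = 2πf = 100500 rad/s
X_L = ωL = 603.2 Ω
X_C = 1/(ωC) = 710.5 Ω
Net reactance X = X_L − X_C = -107.3 Ω
Z = − j107.3 Ω
|Z| = √(0² + 107.3²) = 107.3 Ω
I = V/|Z| = 11.2/107.3 = 104.4 mA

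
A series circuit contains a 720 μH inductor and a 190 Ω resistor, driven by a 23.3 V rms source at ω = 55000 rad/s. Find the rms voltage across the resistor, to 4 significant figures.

22.81 V

X_L = ωL = 39.60 Ω
Z = 190.0 + j39.60 Ω
|Z| = √(190.0² + 39.60²) = 194.1 Ω
I = V/|Z| = 120.1 mA
V_R = I·|Z_R| = 0.1201 × 190.0 = 22.81 V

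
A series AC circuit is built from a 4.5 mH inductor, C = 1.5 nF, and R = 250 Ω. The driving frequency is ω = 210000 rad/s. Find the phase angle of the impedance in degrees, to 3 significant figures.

X_L = ωL = 945 Ω
X_C = 1/(ωC) = 3170 Ω
Net reactance X = X_L − X_C = -2230 Ω
Z = 250 − j2230 Ω
|Z| = √(250² + 2230²) = 2240 Ω
∠Z = arctan(-2230/250) = -83.6°

-83.6°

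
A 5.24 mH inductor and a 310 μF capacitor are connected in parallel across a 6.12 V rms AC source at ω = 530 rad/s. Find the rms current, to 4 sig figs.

1.198 A

X_L = ωL = 2.777 Ω
X_C = 1/(ωC) = 6.086 Ω
Parallel: admittances add. Y = 1/(jωL) + jωC
Y = (0 − j0.1958) S
|Y| = 0.1958 S → |Z| = 1/|Y| = 5.108 Ω, ∠Z = −∠Y = 90.00°
I = V/|Z| = 6.12/5.108 = 1.198 A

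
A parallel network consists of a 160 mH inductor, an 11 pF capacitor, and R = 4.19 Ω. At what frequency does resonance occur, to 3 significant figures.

120 kHz

ω₀ = 1/√(LC) = 1/√(0.16 × 1.1e-11) = 753800 rad/s
f₀ = ω₀/(2π) = 120 kHz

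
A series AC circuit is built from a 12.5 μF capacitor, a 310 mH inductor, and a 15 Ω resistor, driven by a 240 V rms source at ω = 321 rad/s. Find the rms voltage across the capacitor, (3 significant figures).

398 V

X_L = ωL = 99.5 Ω
X_C = 1/(ωC) = 249 Ω
Net reactance X = X_L − X_C = -150 Ω
Z = 15.0 − j150 Ω
|Z| = √(15.0² + 150²) = 150 Ω
I = V/|Z| = 1.60 A
V_C = I·|Z_C| = 1.60 × 249 = 398 V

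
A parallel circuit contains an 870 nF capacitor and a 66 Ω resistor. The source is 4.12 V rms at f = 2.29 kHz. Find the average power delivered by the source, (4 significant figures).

257.2 mW

ω = 2πf = 14390 rad/s
X_C = 1/(ωC) = 79.89 Ω
Parallel: admittances add. Y = 1/R + jωC
Y = (0.01515 + j0.01252) S
|Y| = 0.01965 S → |Z| = 1/|Y| = 50.88 Ω, ∠Z = −∠Y = -39.56°
I = V/|Z| = 80.97 mA
P = VI cos φ = 4.12 × 0.08097 × cos(-39.56°) = 257.2 mW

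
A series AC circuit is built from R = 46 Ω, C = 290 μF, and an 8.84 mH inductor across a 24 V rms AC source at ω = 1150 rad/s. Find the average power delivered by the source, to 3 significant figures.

12.2 W

X_L = ωL = 10.2 Ω
X_C = 1/(ωC) = 3.00 Ω
Net reactance X = X_L − X_C = 7.17 Ω
Z = 46.0 + j7.17 Ω
|Z| = √(46.0² + 7.17²) = 46.6 Ω
∠Z = arctan(7.17/46.0) = 8.86°
I = V/|Z| = 516 mA
P = VI cos φ = 24 × 0.516 × cos(8.86°) = 12.2 W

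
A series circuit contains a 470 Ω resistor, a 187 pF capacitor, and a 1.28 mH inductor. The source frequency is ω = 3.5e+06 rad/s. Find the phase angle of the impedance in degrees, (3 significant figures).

X_L = ωL = 4480 Ω
X_C = 1/(ωC) = 1530 Ω
Net reactance X = X_L − X_C = 2950 Ω
Z = 470 + j2950 Ω
|Z| = √(470² + 2950²) = 2990 Ω
∠Z = arctan(2950/470) = 81.0°

81.0°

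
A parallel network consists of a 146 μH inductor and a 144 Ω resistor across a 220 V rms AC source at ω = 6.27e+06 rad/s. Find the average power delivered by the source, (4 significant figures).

336.1 W

X_L = ωL = 915.4 Ω
Parallel: admittances add. Y = 1/R + 1/(jωL)
Y = (0.006944 − j0.001092) S
|Y| = 0.007030 S → |Z| = 1/|Y| = 142.3 Ω, ∠Z = −∠Y = 8.940°
I = V/|Z| = 1.547 A
P = VI cos φ = 220 × 1.547 × cos(8.940°) = 336.1 W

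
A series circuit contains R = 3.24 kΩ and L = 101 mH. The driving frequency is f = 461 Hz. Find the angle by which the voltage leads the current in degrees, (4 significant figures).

ω = 2πf = 2897 rad/s
X_L = ωL = 292.6 Ω
Z = 3240 + j292.6 Ω
|Z| = √(3240² + 292.6²) = 3253 Ω
∠Z = arctan(292.6/3240) = 5.159°

5.159°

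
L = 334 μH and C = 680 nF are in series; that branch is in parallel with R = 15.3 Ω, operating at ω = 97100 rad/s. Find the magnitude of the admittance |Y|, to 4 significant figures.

X_L = ωL = 32.43 Ω
X_C = 1/(ωC) = 15.15 Ω
Branch 1: Z₁ = R = 15.30 Ω
Branch 2 (series LC): Z₂ = j(X_L − X_C) = j17.29 Ω
Parallel: Z = Z₁Z₂/(Z₁+Z₂), |Z| = 11.46 Ω, ∠Z = 41.51°
|Y| = 1/|Z| = 87.28 mS

87.28 mS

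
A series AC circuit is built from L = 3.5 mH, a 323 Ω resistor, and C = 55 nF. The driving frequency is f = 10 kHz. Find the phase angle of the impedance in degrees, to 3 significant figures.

ω = 2πf = 62830 rad/s
X_L = ωL = 220 Ω
X_C = 1/(ωC) = 289 Ω
Net reactance X = X_L − X_C = -69.5 Ω
Z = 323 − j69.5 Ω
|Z| = √(323² + 69.5²) = 330 Ω
∠Z = arctan(-69.5/323) = -12.1°

-12.1°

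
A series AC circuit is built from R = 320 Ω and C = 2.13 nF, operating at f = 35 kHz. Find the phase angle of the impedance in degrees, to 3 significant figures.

ω = 2πf = 219900 rad/s
X_C = 1/(ωC) = 2130 Ω
Z = 320 − j2130 Ω
|Z| = √(320² + 2130²) = 2160 Ω
∠Z = arctan(-2130/320) = -81.5°

-81.5°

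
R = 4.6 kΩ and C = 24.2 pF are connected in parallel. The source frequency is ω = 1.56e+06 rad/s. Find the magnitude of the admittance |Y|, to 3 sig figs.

X_C = 1/(ωC) = 26500 Ω
Parallel: admittances add. Y = 1/R + jωC
Y = (0.000217 + j3.78e-05) S
|Y| = 0.000221 S → |Z| = 1/|Y| = 4530 Ω, ∠Z = −∠Y = -9.85°

221 μS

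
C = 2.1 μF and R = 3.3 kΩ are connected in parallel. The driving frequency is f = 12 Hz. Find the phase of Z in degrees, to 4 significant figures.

-27.59°

ω = 2πf = 75.40 rad/s
X_C = 1/(ωC) = 6316 Ω
Parallel: admittances add. Y = 1/R + jωC
Y = (0.0003030 + j0.0001583) S
|Y| = 0.0003419 S → |Z| = 1/|Y| = 2925 Ω, ∠Z = −∠Y = -27.59°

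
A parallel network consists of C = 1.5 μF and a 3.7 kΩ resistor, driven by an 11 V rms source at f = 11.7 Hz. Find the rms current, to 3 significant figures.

3.21 mA

ω = 2πf = 73.51 rad/s
X_C = 1/(ωC) = 9070 Ω
Parallel: admittances add. Y = 1/R + jωC
Y = (0.000270 + j0.000110) S
|Y| = 0.000292 S → |Z| = 1/|Y| = 3430 Ω, ∠Z = −∠Y = -22.2°
I = V/|Z| = 11/3430 = 3.21 mA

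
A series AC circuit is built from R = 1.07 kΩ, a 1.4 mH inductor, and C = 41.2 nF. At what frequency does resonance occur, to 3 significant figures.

ω₀ = 1/√(LC) = 1/√(0.0014 × 4.12e-08) = 131700 rad/s
f₀ = ω₀/(2π) = 21.0 kHz

21.0 kHz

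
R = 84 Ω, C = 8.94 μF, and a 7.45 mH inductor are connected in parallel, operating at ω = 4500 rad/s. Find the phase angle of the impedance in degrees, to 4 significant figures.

X_L = ωL = 33.52 Ω
X_C = 1/(ωC) = 24.86 Ω
Parallel: admittances add. Y = 1/R + 1/(jωL) + jωC
Y = (0.01190 + j0.01040) S
|Y| = 0.01581 S → |Z| = 1/|Y| = 63.26 Ω, ∠Z = −∠Y = -41.14°

-41.14°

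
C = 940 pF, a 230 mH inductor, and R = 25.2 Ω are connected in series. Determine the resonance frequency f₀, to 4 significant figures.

10.82 kHz

ω₀ = 1/√(LC) = 1/√(0.23 × 9.4e-10) = 68010 rad/s
f₀ = ω₀/(2π) = 10.82 kHz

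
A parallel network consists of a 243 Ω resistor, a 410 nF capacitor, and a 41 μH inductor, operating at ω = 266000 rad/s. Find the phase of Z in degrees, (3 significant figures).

-76.7°

X_L = ωL = 10.9 Ω
X_C = 1/(ωC) = 9.17 Ω
Parallel: admittances add. Y = 1/R + 1/(jωL) + jωC
Y = (0.00412 + j0.0174) S
|Y| = 0.0178 S → |Z| = 1/|Y| = 56.0 Ω, ∠Z = −∠Y = -76.7°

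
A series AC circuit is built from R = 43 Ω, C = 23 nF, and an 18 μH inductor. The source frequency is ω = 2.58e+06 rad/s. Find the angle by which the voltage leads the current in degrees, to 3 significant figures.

X_L = ωL = 46.4 Ω
X_C = 1/(ωC) = 16.9 Ω
Net reactance X = X_L − X_C = 29.6 Ω
Z = 43.0 + j29.6 Ω
|Z| = √(43.0² + 29.6²) = 52.2 Ω
∠Z = arctan(29.6/43.0) = 34.5°

34.5°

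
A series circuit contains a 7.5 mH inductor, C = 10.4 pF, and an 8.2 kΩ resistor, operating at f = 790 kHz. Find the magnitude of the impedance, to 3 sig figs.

ω = 2πf = 4.964e+06 rad/s
X_L = ωL = 37200 Ω
X_C = 1/(ωC) = 19400 Ω
Net reactance X = X_L − X_C = 17900 Ω
Z = 8200 + j17900 Ω
|Z| = √(8200² + 17900²) = 19600 Ω

19600 Ω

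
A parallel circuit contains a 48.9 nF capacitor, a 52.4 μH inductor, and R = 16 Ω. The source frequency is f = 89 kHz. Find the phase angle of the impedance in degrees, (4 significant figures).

ω = 2πf = 559200 rad/s
X_L = ωL = 29.30 Ω
X_C = 1/(ωC) = 36.57 Ω
Parallel: admittances add. Y = 1/R + 1/(jωL) + jωC
Y = (0.06250 − j0.006782) S
|Y| = 0.06287 S → |Z| = 1/|Y| = 15.91 Ω, ∠Z = −∠Y = 6.193°

6.193°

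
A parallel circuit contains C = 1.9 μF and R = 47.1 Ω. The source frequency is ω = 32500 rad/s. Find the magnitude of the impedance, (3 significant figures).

X_C = 1/(ωC) = 16.2 Ω
Parallel: admittances add. Y = 1/R + jωC
Y = (0.0212 + j0.0617) S
|Y| = 0.0653 S → |Z| = 1/|Y| = 15.3 Ω, ∠Z = −∠Y = -71.0°

15.3 Ω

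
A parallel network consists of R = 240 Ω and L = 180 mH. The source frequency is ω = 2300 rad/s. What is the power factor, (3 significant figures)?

X_L = ωL = 414 Ω
Parallel: admittances add. Y = 1/R + 1/(jωL)
Y = (0.00417 − j0.00242) S
|Y| = 0.00482 S → |Z| = 1/|Y| = 208 Ω, ∠Z = −∠Y = 30.1°
cos φ = cos(30.1°) = 0.865

0.865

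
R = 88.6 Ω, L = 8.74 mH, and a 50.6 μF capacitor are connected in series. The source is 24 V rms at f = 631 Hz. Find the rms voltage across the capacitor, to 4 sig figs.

ω = 2πf = 3965 rad/s
X_L = ωL = 34.65 Ω
X_C = 1/(ωC) = 4.985 Ω
Net reactance X = X_L − X_C = 29.67 Ω
Z = 88.60 + j29.67 Ω
|Z| = √(88.60² + 29.67²) = 93.43 Ω
I = V/|Z| = 256.9 mA
V_C = I·|Z_C| = 0.2569 × 4.985 = 1.280 V

1.280 V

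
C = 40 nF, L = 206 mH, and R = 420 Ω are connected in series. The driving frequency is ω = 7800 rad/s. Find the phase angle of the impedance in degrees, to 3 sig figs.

X_L = ωL = 1610 Ω
X_C = 1/(ωC) = 3210 Ω
Net reactance X = X_L − X_C = -1600 Ω
Z = 420 − j1600 Ω
|Z| = √(420² + 1600²) = 1650 Ω
∠Z = arctan(-1600/420) = -75.3°

-75.3°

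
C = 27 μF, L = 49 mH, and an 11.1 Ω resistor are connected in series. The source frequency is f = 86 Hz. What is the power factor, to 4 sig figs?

ω = 2πf = 540.4 rad/s
X_L = ωL = 26.48 Ω
X_C = 1/(ωC) = 68.54 Ω
Net reactance X = X_L − X_C = -42.06 Ω
Z = 11.10 − j42.06 Ω
|Z| = √(11.10² + 42.06²) = 43.50 Ω
∠Z = arctan(-42.06/11.10) = -75.22°
cos φ = cos(-75.22°) = 0.2551

0.2551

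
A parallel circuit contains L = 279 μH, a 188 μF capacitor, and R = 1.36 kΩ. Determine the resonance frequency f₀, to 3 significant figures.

ω₀ = 1/√(LC) = 1/√(0.000279 × 0.000188) = 4366 rad/s
f₀ = ω₀/(2π) = 695 Hz

695 Hz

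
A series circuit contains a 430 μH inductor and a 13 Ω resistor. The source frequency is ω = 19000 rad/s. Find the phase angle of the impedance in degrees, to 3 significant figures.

32.1°

X_L = ωL = 8.17 Ω
Z = 13.0 + j8.17 Ω
|Z| = √(13.0² + 8.17²) = 15.4 Ω
∠Z = arctan(8.17/13.0) = 32.1°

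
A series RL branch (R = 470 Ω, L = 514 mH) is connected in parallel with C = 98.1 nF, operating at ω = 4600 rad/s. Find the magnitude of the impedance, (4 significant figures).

X_L = ωL = 2364 Ω
X_C = 1/(ωC) = 2216 Ω
Branch 1 (R+jX_L): Z₁ = 470.0 + j2364 Ω, |Z₁| = 2411 Ω
Branch 2 (−jX_C): Z₂ = −j2216 Ω
Parallel: Z = Z₁Z₂/(Z₁+Z₂), |Z| = 10840 Ω, ∠Z = -28.76°

10840 Ω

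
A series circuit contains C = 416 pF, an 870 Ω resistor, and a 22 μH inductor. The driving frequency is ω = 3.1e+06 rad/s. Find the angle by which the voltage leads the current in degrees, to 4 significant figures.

-39.11°

X_L = ωL = 68.20 Ω
X_C = 1/(ωC) = 775.4 Ω
Net reactance X = X_L − X_C = -707.2 Ω
Z = 870.0 − j707.2 Ω
|Z| = √(870.0² + 707.2²) = 1121 Ω
∠Z = arctan(-707.2/870.0) = -39.11°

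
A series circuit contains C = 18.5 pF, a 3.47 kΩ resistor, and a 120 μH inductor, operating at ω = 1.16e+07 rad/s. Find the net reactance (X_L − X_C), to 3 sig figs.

-3270 Ω

X_L = ωL = 1390 Ω
X_C = 1/(ωC) = 4660 Ω
X = 1390 − 4660 = -3270 Ω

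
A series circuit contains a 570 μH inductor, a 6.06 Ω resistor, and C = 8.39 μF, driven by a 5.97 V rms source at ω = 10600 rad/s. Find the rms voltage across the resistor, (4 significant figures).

4.530 V

X_L = ωL = 6.042 Ω
X_C = 1/(ωC) = 11.24 Ω
Net reactance X = X_L − X_C = -5.202 Ω
Z = 6.060 − j5.202 Ω
|Z| = √(6.060² + 5.202²) = 7.987 Ω
I = V/|Z| = 747.5 mA
V_R = I·|Z_R| = 0.7475 × 6.060 = 4.530 V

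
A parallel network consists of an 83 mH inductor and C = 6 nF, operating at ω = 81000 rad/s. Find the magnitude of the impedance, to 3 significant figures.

2970 Ω

X_L = ωL = 6720 Ω
X_C = 1/(ωC) = 2060 Ω
Parallel: admittances add. Y = 1/(jωL) + jωC
Y = (0 + j0.000337) S
|Y| = 0.000337 S → |Z| = 1/|Y| = 2970 Ω, ∠Z = −∠Y = -90.0°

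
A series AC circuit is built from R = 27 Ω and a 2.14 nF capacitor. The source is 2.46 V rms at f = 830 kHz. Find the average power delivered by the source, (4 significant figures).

ω = 2πf = 5.215e+06 rad/s
X_C = 1/(ωC) = 89.60 Ω
Z = 27.00 − j89.60 Ω
|Z| = √(27.00² + 89.60²) = 93.58 Ω
∠Z = arctan(-89.60/27.00) = -73.23°
I = V/|Z| = 26.29 mA
P = VI cos φ = 2.46 × 0.02629 × cos(-73.23°) = 18.66 mW

18.66 mW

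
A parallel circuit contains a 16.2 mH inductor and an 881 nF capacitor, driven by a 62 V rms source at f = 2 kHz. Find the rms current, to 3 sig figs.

382 mA

ω = 2πf = 12570 rad/s
X_L = ωL = 204 Ω
X_C = 1/(ωC) = 90.3 Ω
Parallel: admittances add. Y = 1/(jωL) + jωC
Y = (0 + j0.00616) S
|Y| = 0.00616 S → |Z| = 1/|Y| = 162 Ω, ∠Z = −∠Y = -90.0°
I = V/|Z| = 62/162 = 382 mA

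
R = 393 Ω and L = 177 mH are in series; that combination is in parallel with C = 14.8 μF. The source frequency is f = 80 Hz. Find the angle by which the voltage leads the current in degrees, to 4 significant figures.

ω = 2πf = 502.7 rad/s
X_L = ωL = 88.97 Ω
X_C = 1/(ωC) = 134.4 Ω
Branch 1 (R+jX_L): Z₁ = 393.0 + j88.97 Ω, |Z₁| = 402.9 Ω
Branch 2 (−jX_C): Z₂ = −j134.4 Ω
Parallel: Z = Z₁Z₂/(Z₁+Z₂), |Z| = 136.9 Ω, ∠Z = -70.65°

-70.65°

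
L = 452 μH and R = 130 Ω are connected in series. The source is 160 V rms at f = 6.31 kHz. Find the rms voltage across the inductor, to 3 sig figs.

ω = 2πf = 39650 rad/s
X_L = ωL = 17.9 Ω
Z = 130 + j17.9 Ω
|Z| = √(130² + 17.9²) = 131 Ω
I = V/|Z| = 1.22 A
V_L = I·|Z_L| = 1.22 × 17.9 = 21.8 V

21.8 V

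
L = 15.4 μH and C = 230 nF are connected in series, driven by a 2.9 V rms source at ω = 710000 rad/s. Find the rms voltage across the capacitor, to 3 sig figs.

3.69 V

X_L = ωL = 10.9 Ω
X_C = 1/(ωC) = 6.12 Ω
Net reactance X = X_L − X_C = 4.81 Ω
Z = j4.81 Ω
|Z| = √(0² + 4.81²) = 4.81 Ω
I = V/|Z| = 603 mA
V_C = I·|Z_C| = 0.603 × 6.12 = 3.69 V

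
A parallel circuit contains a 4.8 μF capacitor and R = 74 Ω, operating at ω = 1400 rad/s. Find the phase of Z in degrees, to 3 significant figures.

-26.4°

X_C = 1/(ωC) = 149 Ω
Parallel: admittances add. Y = 1/R + jωC
Y = (0.0135 + j0.00672) S
|Y| = 0.0151 S → |Z| = 1/|Y| = 66.3 Ω, ∠Z = −∠Y = -26.4°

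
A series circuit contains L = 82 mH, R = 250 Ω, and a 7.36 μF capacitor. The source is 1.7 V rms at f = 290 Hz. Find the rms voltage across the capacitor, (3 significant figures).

0.486 V

ω = 2πf = 1822 rad/s
X_L = ωL = 149 Ω
X_C = 1/(ωC) = 74.6 Ω
Net reactance X = X_L − X_C = 74.8 Ω
Z = 250 + j74.8 Ω
|Z| = √(250² + 74.8²) = 261 Ω
I = V/|Z| = 6.51 mA
V_C = I·|Z_C| = 0.00651 × 74.6 = 0.486 V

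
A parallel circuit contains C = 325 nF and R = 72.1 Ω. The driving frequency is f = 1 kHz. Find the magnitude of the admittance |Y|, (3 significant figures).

14.0 mS

ω = 2πf = 6283 rad/s
X_C = 1/(ωC) = 490 Ω
Parallel: admittances add. Y = 1/R + jωC
Y = (0.0139 + j0.00204) S
|Y| = 0.0140 S → |Z| = 1/|Y| = 71.3 Ω, ∠Z = −∠Y = -8.38°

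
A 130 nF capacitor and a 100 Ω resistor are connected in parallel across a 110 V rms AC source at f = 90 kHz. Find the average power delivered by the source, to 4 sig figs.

ω = 2πf = 565500 rad/s
X_C = 1/(ωC) = 13.60 Ω
Parallel: admittances add. Y = 1/R + jωC
Y = (0.01000 + j0.07351) S
|Y| = 0.07419 S → |Z| = 1/|Y| = 13.48 Ω, ∠Z = −∠Y = -82.25°
I = V/|Z| = 8.161 A
P = VI cos φ = 110 × 8.161 × cos(-82.25°) = 121.0 W

121.0 W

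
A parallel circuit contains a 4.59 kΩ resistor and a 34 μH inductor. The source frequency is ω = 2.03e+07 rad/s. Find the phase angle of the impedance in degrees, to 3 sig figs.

X_L = ωL = 690 Ω
Parallel: admittances add. Y = 1/R + 1/(jωL)
Y = (0.000218 − j0.00145) S
|Y| = 0.00147 S → |Z| = 1/|Y| = 683 Ω, ∠Z = −∠Y = 81.4°

81.4°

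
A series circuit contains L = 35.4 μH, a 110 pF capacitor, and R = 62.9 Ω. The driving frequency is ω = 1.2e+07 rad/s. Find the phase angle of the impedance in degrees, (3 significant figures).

-79.3°

X_L = ωL = 425 Ω
X_C = 1/(ωC) = 758 Ω
Net reactance X = X_L − X_C = -333 Ω
Z = 62.9 − j333 Ω
|Z| = √(62.9² + 333²) = 339 Ω
∠Z = arctan(-333/62.9) = -79.3°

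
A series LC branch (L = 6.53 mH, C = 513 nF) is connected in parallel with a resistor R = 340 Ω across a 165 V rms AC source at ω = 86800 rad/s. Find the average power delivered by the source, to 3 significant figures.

80.1 W

X_L = ωL = 567 Ω
X_C = 1/(ωC) = 22.5 Ω
Branch 1: Z₁ = R = 340 Ω
Branch 2 (series LC): Z₂ = j(X_L − X_C) = j544 Ω
Parallel: Z = Z₁Z₂/(Z₁+Z₂), |Z| = 288 Ω, ∠Z = 32.0°
I = V/|Z| = 572 mA
P = VI cos φ = 165 × 0.572 × cos(32.0°) = 80.1 W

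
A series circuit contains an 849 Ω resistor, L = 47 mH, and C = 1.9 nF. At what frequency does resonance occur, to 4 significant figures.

16.84 kHz

ω₀ = 1/√(LC) = 1/√(0.047 × 1.9e-09) = 105800 rad/s
f₀ = ω₀/(2π) = 16.84 kHz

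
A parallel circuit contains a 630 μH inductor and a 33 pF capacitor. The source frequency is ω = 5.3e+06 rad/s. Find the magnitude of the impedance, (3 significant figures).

X_L = ωL = 3340 Ω
X_C = 1/(ωC) = 5720 Ω
Parallel: admittances add. Y = 1/(jωL) + jωC
Y = (0 − j0.000125) S
|Y| = 0.000125 S → |Z| = 1/|Y| = 8030 Ω, ∠Z = −∠Y = 90.0°

8030 Ω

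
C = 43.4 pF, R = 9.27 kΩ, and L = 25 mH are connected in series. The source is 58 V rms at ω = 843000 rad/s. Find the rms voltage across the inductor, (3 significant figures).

109 V

X_L = ωL = 21100 Ω
X_C = 1/(ωC) = 27300 Ω
Net reactance X = X_L − X_C = -6260 Ω
Z = 9270 − j6260 Ω
|Z| = √(9270² + 6260²) = 11200 Ω
I = V/|Z| = 5.19 mA
V_L = I·|Z_L| = 0.00519 × 21100 = 109 V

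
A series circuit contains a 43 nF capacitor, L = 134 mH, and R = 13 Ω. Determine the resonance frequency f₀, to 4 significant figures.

2.097 kHz

ω₀ = 1/√(LC) = 1/√(0.134 × 4.3e-08) = 13170 rad/s
f₀ = ω₀/(2π) = 2.097 kHz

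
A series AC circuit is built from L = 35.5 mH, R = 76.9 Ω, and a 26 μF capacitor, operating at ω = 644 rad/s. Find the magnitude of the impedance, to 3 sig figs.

X_L = ωL = 22.9 Ω
X_C = 1/(ωC) = 59.7 Ω
Net reactance X = X_L − X_C = -36.9 Ω
Z = 76.9 − j36.9 Ω
|Z| = √(76.9² + 36.9²) = 85.3 Ω

85.3 Ω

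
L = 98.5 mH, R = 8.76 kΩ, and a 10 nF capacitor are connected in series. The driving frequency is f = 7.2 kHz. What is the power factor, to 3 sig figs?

0.969

ω = 2πf = 45240 rad/s
X_L = ωL = 4460 Ω
X_C = 1/(ωC) = 2210 Ω
Net reactance X = X_L − X_C = 2250 Ω
Z = 8760 + j2250 Ω
|Z| = √(8760² + 2250²) = 9040 Ω
∠Z = arctan(2250/8760) = 14.4°
cos φ = cos(14.4°) = 0.969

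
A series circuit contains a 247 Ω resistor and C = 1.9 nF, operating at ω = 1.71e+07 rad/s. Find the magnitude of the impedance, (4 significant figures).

248.9 Ω

X_C = 1/(ωC) = 30.78 Ω
Z = 247.0 − j30.78 Ω
|Z| = √(247.0² + 30.78²) = 248.9 Ω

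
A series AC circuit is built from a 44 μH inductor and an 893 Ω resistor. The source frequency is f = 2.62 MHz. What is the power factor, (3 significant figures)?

0.777

ω = 2πf = 1.646e+07 rad/s
X_L = ωL = 724 Ω
Z = 893 + j724 Ω
|Z| = √(893² + 724²) = 1150 Ω
∠Z = arctan(724/893) = 39.0°
cos φ = cos(39.0°) = 0.777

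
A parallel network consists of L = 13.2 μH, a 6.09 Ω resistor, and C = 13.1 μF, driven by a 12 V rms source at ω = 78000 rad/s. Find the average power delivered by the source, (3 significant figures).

23.6 W

X_L = ωL = 1.03 Ω
X_C = 1/(ωC) = 0.979 Ω
Parallel: admittances add. Y = 1/R + 1/(jωL) + jωC
Y = (0.164 + j0.0505) S
|Y| = 0.172 S → |Z| = 1/|Y| = 5.82 Ω, ∠Z = −∠Y = -17.1°
I = V/|Z| = 2.06 A
P = VI cos φ = 12 × 2.06 × cos(-17.1°) = 23.6 W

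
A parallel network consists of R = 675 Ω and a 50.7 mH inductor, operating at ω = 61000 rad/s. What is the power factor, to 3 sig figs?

0.977

X_L = ωL = 3090 Ω
Parallel: admittances add. Y = 1/R + 1/(jωL)
Y = (0.00148 − j0.000323) S
|Y| = 0.00152 S → |Z| = 1/|Y| = 659 Ω, ∠Z = −∠Y = 12.3°
cos φ = cos(12.3°) = 0.977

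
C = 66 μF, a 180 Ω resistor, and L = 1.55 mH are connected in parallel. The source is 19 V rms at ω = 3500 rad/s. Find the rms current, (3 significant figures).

893 mA

X_L = ωL = 5.42 Ω
X_C = 1/(ωC) = 4.33 Ω
Parallel: admittances add. Y = 1/R + 1/(jωL) + jωC
Y = (0.00556 + j0.0467) S
|Y| = 0.0470 S → |Z| = 1/|Y| = 21.3 Ω, ∠Z = −∠Y = -83.2°
I = V/|Z| = 19/21.3 = 893 mA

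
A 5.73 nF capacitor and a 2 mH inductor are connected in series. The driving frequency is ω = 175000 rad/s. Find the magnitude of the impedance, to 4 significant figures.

X_L = ωL = 350.0 Ω
X_C = 1/(ωC) = 997.3 Ω
Net reactance X = X_L − X_C = -647.3 Ω
Z = − j647.3 Ω
|Z| = √(0² + 647.3²) = 647.3 Ω

647.3 Ω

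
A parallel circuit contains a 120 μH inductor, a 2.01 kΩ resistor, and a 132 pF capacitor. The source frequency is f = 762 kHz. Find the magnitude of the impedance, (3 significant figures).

ω = 2πf = 4.788e+06 rad/s
X_L = ωL = 575 Ω
X_C = 1/(ωC) = 1580 Ω
Parallel: admittances add. Y = 1/R + 1/(jωL) + jωC
Y = (0.000498 − j0.00111) S
|Y| = 0.00122 S → |Z| = 1/|Y| = 823 Ω, ∠Z = −∠Y = 65.8°

823 Ω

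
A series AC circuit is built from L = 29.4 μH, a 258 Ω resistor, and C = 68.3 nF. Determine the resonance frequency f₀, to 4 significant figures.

ω₀ = 1/√(LC) = 1/√(2.94e-05 × 6.83e-08) = 705700 rad/s
f₀ = ω₀/(2π) = 112.3 kHz

112.3 kHz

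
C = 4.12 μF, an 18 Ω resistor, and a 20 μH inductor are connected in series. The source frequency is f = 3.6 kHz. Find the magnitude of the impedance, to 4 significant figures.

ω = 2πf = 22620 rad/s
X_L = ωL = 0.4524 Ω
X_C = 1/(ωC) = 10.73 Ω
Net reactance X = X_L − X_C = -10.28 Ω
Z = 18.00 − j10.28 Ω
|Z| = √(18.00² + 10.28²) = 20.73 Ω

20.73 Ω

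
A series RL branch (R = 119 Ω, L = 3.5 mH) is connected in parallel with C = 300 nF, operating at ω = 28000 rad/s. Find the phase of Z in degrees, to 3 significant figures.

X_L = ωL = 98.0 Ω
X_C = 1/(ωC) = 119 Ω
Branch 1 (R+jX_L): Z₁ = 119 + j98.0 Ω, |Z₁| = 154 Ω
Branch 2 (−jX_C): Z₂ = −j119 Ω
Parallel: Z = Z₁Z₂/(Z₁+Z₂), |Z| = 152 Ω, ∠Z = -40.5°

-40.5°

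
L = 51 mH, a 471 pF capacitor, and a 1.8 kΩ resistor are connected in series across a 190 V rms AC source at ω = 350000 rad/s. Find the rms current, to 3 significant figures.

X_L = ωL = 17800 Ω
X_C = 1/(ωC) = 6070 Ω
Net reactance X = X_L − X_C = 11800 Ω
Z = 1800 + j11800 Ω
|Z| = √(1800² + 11800²) = 11900 Ω
I = V/|Z| = 190/11900 = 15.9 mA

15.9 mA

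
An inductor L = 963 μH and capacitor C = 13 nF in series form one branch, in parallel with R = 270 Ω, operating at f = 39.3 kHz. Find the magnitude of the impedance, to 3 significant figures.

ω = 2πf = 246900 rad/s
X_L = ωL = 238 Ω
X_C = 1/(ωC) = 312 Ω
Branch 1: Z₁ = R = 270 Ω
Branch 2 (series LC): Z₂ = j(X_L − X_C) = −j73.7 Ω
Parallel: Z = Z₁Z₂/(Z₁+Z₂), |Z| = 71.1 Ω, ∠Z = -74.7°

71.1 Ω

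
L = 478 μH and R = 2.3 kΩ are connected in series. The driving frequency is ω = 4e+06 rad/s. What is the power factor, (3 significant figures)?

X_L = ωL = 1910 Ω
Z = 2300 + j1910 Ω
|Z| = √(2300² + 1910²) = 2990 Ω
∠Z = arctan(1910/2300) = 39.7°
cos φ = cos(39.7°) = 0.769

0.769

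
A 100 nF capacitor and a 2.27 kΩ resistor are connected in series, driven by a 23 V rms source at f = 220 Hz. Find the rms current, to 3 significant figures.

3.03 mA

ω = 2πf = 1382 rad/s
X_C = 1/(ωC) = 7230 Ω
Z = 2270 − j7230 Ω
|Z| = √(2270² + 7230²) = 7580 Ω
I = V/|Z| = 23/7580 = 3.03 mA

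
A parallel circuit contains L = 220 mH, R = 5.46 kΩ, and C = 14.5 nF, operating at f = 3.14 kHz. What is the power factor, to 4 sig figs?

0.9568

ω = 2πf = 19730 rad/s
X_L = ωL = 4340 Ω
X_C = 1/(ωC) = 3496 Ω
Parallel: admittances add. Y = 1/R + 1/(jωL) + jωC
Y = (0.0001832 + j5.568e-05) S
|Y| = 0.0001914 S → |Z| = 1/|Y| = 5224 Ω, ∠Z = −∠Y = -16.91°
cos φ = cos(-16.91°) = 0.9568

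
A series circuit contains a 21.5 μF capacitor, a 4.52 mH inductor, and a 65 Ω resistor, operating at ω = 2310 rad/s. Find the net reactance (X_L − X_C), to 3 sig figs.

X_L = ωL = 10.4 Ω
X_C = 1/(ωC) = 20.1 Ω
X = 10.4 − 20.1 = -9.69 Ω

-9.69 Ω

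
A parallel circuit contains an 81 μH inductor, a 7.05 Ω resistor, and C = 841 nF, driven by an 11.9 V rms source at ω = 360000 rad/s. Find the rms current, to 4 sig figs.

3.613 A

X_L = ωL = 29.16 Ω
X_C = 1/(ωC) = 3.303 Ω
Parallel: admittances add. Y = 1/R + 1/(jωL) + jωC
Y = (0.1418 + j0.2685) S
|Y| = 0.3036 S → |Z| = 1/|Y| = 3.293 Ω, ∠Z = −∠Y = -62.15°
I = V/|Z| = 11.9/3.293 = 3.613 A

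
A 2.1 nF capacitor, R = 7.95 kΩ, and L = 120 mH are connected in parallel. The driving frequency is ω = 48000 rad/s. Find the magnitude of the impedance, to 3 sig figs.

6880 Ω

X_L = ωL = 5760 Ω
X_C = 1/(ωC) = 9920 Ω
Parallel: admittances add. Y = 1/R + 1/(jωL) + jωC
Y = (0.000126 − j7.28e-05) S
|Y| = 0.000145 S → |Z| = 1/|Y| = 6880 Ω, ∠Z = −∠Y = 30.1°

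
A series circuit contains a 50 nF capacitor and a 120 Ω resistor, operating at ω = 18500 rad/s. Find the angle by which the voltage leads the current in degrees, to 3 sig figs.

X_C = 1/(ωC) = 1080 Ω
Z = 120 − j1080 Ω
|Z| = √(120² + 1080²) = 1090 Ω
∠Z = arctan(-1080/120) = -83.7°

-83.7°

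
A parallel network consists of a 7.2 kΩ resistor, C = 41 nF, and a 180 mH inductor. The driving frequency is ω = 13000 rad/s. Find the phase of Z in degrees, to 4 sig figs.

X_L = ωL = 2340 Ω
X_C = 1/(ωC) = 1876 Ω
Parallel: admittances add. Y = 1/R + 1/(jωL) + jωC
Y = (0.0001389 + j0.0001056) S
|Y| = 0.0001745 S → |Z| = 1/|Y| = 5730 Ω, ∠Z = −∠Y = -37.26°

-37.26°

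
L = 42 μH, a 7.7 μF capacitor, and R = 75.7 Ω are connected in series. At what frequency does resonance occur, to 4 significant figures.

8.850 kHz

ω₀ = 1/√(LC) = 1/√(4.2e-05 × 7.7e-06) = 55610 rad/s
f₀ = ω₀/(2π) = 8.850 kHz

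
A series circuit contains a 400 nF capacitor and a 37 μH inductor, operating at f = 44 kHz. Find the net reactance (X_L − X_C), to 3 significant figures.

1.19 Ω

ω = 2πf = 276500 rad/s
X_L = ωL = 10.2 Ω
X_C = 1/(ωC) = 9.04 Ω
X = 10.2 − 9.04 = 1.19 Ω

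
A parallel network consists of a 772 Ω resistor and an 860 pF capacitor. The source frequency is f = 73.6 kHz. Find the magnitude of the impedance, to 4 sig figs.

738.0 Ω

ω = 2πf = 462400 rad/s
X_C = 1/(ωC) = 2514 Ω
Parallel: admittances add. Y = 1/R + jωC
Y = (0.001295 + j0.0003977) S
|Y| = 0.001355 S → |Z| = 1/|Y| = 738.0 Ω, ∠Z = −∠Y = -17.07°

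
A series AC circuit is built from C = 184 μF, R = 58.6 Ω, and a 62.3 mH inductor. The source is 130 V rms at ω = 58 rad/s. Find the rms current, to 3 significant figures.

X_L = ωL = 3.61 Ω
X_C = 1/(ωC) = 93.7 Ω
Net reactance X = X_L − X_C = -90.1 Ω
Z = 58.6 − j90.1 Ω
|Z| = √(58.6² + 90.1²) = 107 Ω
I = V/|Z| = 130/107 = 1.21 A

1.21 A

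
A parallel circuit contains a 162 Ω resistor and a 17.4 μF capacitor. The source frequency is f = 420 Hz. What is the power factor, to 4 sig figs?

ω = 2πf = 2639 rad/s
X_C = 1/(ωC) = 21.78 Ω
Parallel: admittances add. Y = 1/R + jωC
Y = (0.006173 + j0.04592) S
|Y| = 0.04633 S → |Z| = 1/|Y| = 21.58 Ω, ∠Z = −∠Y = -82.34°
cos φ = cos(-82.34°) = 0.1332

0.1332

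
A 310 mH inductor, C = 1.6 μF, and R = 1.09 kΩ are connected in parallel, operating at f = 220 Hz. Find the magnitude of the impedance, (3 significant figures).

1080 Ω

ω = 2πf = 1382 rad/s
X_L = ωL = 429 Ω
X_C = 1/(ωC) = 452 Ω
Parallel: admittances add. Y = 1/R + 1/(jωL) + jωC
Y = (0.000917 − j0.000122) S
|Y| = 0.000926 S → |Z| = 1/|Y| = 1080 Ω, ∠Z = −∠Y = 7.57°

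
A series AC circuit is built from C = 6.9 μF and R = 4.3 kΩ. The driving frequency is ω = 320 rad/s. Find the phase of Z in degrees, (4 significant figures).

X_C = 1/(ωC) = 452.9 Ω
Z = 4300 − j452.9 Ω
|Z| = √(4300² + 452.9²) = 4324 Ω
∠Z = arctan(-452.9/4300) = -6.013°

-6.013°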